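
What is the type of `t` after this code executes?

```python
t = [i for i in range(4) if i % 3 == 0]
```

A list comprehension [...] produces a list

list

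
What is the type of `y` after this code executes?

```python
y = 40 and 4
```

'and' returns the last value when all truthy (4, which is int)

int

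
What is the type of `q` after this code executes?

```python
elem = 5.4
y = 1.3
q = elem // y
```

float // float returns float (floor division preserves float type)

float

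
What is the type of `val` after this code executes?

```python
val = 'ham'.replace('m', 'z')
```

str.replace() returns str

str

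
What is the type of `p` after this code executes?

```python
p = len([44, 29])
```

len() always returns int

int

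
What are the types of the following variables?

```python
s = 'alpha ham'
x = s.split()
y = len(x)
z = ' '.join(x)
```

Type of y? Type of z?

len() returns int; str.join() returns str

int, str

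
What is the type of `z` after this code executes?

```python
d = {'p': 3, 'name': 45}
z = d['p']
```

Accessing dict[str, int] with key 'p' returns int value 3

int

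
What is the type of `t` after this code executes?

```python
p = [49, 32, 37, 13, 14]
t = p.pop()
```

list.pop() returns the popped element (int here)

int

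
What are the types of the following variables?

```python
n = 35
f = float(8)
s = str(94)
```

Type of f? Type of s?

f is float; s is str

float, str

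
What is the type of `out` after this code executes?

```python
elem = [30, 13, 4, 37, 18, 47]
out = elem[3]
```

Indexing a list of ints returns int (elem[3] = 37)

int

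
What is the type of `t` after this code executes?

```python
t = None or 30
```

'or' with None returns the other value (30, int)

int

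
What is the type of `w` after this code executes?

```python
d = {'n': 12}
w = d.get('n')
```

dict.get() returns the value (int) when key is found

int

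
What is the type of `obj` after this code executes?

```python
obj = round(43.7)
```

round() with no ndigits arg returns int

int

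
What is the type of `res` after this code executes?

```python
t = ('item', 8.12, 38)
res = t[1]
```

Index 1 of tuple is 8.12 which is float

float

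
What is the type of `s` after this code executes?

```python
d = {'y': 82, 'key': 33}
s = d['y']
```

Accessing dict[str, int] with key 'y' returns int value 82

int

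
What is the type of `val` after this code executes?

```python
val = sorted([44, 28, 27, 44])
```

sorted() always returns list

list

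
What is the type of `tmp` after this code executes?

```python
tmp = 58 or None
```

'or' returns first truthy value (58, int)

int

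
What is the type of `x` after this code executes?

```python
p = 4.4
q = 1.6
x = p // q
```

float // float returns float (floor division preserves float type)

float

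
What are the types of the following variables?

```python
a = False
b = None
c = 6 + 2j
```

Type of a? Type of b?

a is bool; b is NoneType

bool, NoneType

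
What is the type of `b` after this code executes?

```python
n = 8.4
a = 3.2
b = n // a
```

float // float returns float (floor division preserves float type)

float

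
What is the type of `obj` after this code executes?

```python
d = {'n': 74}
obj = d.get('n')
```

dict.get() returns the value (int) when key is found

int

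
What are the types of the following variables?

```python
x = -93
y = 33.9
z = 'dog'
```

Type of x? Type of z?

x is int; z is str

int, str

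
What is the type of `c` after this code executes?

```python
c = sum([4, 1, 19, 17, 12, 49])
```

sum() of ints returns int

int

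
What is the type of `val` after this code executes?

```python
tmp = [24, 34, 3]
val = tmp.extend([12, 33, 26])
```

list.extend() returns None

NoneType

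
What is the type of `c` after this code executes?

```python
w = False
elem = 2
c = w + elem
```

bool + int returns int (False is 0, so 0 + 2 = 2)

int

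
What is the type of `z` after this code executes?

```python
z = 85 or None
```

'or' returns first truthy value (85, int)

int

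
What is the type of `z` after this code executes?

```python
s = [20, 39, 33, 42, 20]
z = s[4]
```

Indexing a list of ints returns int (s[4] = 20)

int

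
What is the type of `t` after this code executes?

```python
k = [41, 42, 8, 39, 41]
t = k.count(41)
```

list.count() returns int

int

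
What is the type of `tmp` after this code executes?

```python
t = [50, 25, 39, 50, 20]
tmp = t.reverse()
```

list.reverse() returns None

NoneType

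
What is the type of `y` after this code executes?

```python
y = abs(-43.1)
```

abs() of float returns float

float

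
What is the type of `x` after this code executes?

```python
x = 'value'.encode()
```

str.encode() returns bytes

bytes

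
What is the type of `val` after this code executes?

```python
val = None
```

None has type NoneType

NoneType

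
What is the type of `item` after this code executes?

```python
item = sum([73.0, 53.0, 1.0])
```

sum() of floats returns float

float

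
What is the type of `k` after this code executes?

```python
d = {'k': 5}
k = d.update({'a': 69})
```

dict.update() returns None

NoneType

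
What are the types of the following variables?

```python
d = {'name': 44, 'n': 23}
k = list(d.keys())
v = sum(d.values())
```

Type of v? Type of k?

sum of int values returns int; list(...) returns list

int, list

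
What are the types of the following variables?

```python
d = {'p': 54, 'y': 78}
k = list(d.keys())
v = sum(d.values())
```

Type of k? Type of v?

list(...) returns list; sum of int values returns int

list, int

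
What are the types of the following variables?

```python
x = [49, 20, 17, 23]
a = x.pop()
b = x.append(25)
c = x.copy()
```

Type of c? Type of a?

list.copy() returns list; list.pop() returns the element (int)

list, int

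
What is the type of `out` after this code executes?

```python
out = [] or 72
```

'or' returns first truthy value (72, which is int)

int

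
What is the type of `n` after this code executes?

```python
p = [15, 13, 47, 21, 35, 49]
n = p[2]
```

Indexing a list of ints returns int (p[2] = 47)

int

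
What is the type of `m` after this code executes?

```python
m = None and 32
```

'and' returns first falsy value (None)

NoneType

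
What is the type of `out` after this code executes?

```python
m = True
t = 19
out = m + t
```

bool + int returns int (True is 1, so 1 + 19 = 20)

int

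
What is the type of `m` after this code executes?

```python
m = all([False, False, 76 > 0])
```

all() returns bool

bool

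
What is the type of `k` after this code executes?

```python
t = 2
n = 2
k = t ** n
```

int ** positive int returns int (2 ** 2 = 4)

int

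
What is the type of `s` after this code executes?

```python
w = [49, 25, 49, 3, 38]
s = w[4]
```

Indexing a list of ints returns int (w[4] = 38)

int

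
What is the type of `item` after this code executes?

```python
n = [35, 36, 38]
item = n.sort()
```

list.sort() returns None (sorts in place)

NoneType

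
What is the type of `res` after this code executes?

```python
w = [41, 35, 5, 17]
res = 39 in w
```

'in' operator returns bool

bool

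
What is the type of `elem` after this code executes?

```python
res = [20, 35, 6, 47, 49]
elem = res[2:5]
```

Slicing a list always returns a list

list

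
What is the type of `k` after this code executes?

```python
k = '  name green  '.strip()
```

str.strip() returns str

str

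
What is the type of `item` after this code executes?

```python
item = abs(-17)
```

abs() of int returns int

int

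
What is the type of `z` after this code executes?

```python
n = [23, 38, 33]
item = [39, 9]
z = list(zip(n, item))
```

list(zip(...)) returns a list of tuples

list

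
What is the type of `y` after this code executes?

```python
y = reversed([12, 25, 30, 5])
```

reversed() on a list returns a list_reverseiterator

list_reverseiterator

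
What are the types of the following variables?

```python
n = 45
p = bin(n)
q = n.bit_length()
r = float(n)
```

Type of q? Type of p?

int.bit_length() returns int; bin() returns str

int, str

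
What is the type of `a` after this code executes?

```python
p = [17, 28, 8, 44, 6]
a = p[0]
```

Indexing a list of ints returns int (p[0] = 17)

int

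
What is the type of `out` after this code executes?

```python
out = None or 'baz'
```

'or' with None returns the other value ('baz', str)

str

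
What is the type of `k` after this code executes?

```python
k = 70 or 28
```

'or' returns the first truthy value (70, which is int)

int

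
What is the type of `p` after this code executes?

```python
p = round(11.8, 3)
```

round() with ndigits arg returns float

float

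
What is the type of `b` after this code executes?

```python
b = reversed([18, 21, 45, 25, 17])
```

reversed() on a list returns a list_reverseiterator

list_reverseiterator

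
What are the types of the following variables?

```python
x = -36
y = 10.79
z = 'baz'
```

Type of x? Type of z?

x is int; z is str

int, str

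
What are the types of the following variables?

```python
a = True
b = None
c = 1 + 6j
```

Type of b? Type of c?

b is NoneType; c is complex

NoneType, complex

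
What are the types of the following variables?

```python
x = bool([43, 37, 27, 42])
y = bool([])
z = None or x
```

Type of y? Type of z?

bool() returns bool; None or <bool> returns the bool

bool, bool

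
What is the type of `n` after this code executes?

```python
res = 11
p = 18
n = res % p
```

int % int returns int (11 % 18 = 11)

int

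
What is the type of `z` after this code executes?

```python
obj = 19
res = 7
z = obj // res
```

int // int returns int (19 // 7 = 2)

int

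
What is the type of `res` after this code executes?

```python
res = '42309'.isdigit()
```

str.isdigit() returns bool

bool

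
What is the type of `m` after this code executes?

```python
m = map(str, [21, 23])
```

map() returns a map iterator object

map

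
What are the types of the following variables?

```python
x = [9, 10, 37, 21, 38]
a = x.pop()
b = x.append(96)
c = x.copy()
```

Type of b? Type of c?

list.append() returns None; list.copy() returns list

NoneType, list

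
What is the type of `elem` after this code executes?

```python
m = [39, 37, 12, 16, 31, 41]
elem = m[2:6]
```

Slicing a list always returns a list

list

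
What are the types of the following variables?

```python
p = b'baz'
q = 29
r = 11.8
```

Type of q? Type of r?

q is int; r is float

int, float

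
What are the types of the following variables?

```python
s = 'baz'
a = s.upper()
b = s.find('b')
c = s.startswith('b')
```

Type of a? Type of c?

str.upper() returns str; str.startswith() returns bool

str, bool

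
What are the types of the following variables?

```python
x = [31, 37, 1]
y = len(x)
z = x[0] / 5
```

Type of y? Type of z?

len() returns int; int / int returns float

int, float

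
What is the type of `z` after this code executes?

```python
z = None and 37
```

'and' returns first falsy value (None)

NoneType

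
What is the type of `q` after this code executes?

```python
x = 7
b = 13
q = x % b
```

int % int returns int (7 % 13 = 7)

int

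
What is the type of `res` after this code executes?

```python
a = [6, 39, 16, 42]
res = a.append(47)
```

list.append() returns None (mutates in place)

NoneType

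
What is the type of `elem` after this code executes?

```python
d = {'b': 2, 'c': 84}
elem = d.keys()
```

.keys() returns a dict_keys view object

dict_keys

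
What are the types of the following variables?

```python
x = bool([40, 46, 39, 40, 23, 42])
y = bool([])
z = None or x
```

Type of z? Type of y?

None or <bool> returns the bool; bool() returns bool

bool, bool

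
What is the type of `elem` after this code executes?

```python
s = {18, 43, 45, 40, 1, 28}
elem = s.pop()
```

Popping from a set of ints returns int

int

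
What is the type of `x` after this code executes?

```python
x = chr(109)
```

chr() returns str (single character)

str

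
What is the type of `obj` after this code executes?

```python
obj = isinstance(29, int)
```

isinstance() returns bool

bool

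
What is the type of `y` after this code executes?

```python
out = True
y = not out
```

'not' always returns bool

bool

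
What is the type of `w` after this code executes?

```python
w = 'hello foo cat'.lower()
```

str.lower() returns str

str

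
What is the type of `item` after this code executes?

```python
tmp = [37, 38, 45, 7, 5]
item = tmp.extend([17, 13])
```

list.extend() returns None

NoneType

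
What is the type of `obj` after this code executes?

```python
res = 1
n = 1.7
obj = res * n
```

int * float returns float (1 * 1.7 = 1.7)

float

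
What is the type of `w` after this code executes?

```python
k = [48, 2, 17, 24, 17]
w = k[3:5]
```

Slicing a list always returns a list

list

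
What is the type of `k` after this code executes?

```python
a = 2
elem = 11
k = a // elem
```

int // int returns int (2 // 11 = 0)

int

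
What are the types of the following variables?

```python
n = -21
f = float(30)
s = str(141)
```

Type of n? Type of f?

n is int; f is float

int, float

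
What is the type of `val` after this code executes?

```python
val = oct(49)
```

oct() returns str representation

str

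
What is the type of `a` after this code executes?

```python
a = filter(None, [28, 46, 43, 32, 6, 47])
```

filter() returns a filter iterator object

filter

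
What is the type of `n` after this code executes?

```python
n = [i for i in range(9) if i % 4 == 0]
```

A list comprehension [...] produces a list

list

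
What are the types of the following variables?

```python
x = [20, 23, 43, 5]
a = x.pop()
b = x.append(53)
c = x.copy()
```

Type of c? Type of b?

list.copy() returns list; list.append() returns None

list, NoneType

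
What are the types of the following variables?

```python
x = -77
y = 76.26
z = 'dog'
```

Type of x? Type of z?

x is int; z is str

int, str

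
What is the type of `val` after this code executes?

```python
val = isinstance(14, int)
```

isinstance() returns bool

bool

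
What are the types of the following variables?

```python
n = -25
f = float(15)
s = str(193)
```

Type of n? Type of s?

n is int; s is str

int, str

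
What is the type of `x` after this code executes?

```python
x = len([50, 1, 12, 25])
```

len() always returns int

int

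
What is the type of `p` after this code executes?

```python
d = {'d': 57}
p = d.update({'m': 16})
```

dict.update() returns None

NoneType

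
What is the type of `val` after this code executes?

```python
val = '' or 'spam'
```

'or' returns first truthy value ('spam', which is str)

str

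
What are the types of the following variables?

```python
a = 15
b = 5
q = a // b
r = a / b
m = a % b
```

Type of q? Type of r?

int // int returns int; int / int returns float

int, float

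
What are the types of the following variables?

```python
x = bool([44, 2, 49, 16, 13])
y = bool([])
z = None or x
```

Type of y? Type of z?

bool() returns bool; None or <bool> returns the bool

bool, bool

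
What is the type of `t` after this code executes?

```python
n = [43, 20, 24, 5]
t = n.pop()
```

list.pop() returns the popped element (int here)

int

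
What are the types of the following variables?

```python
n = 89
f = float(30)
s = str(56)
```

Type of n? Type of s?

n is int; s is str

int, str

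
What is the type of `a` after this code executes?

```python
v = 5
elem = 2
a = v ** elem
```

int ** positive int returns int (5 ** 2 = 25)

int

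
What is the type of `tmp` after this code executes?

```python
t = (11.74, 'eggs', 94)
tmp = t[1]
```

Index 1 of tuple is 'eggs' which is str

str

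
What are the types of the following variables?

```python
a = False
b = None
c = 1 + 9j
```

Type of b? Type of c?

b is NoneType; c is complex

NoneType, complex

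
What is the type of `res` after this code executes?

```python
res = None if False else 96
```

Ternary: condition is False, else branch (96) taken → int

int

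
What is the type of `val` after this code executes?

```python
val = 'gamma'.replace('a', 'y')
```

str.replace() returns str

str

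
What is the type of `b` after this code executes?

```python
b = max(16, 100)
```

max() of ints returns int

int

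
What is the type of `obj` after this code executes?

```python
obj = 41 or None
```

'or' returns first truthy value (41, int)

int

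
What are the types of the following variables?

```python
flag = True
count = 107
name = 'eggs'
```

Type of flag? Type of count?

flag is bool; count is int

bool, int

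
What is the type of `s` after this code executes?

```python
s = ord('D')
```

ord() returns int (Unicode code point)

int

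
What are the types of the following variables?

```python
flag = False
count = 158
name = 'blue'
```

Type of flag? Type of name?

flag is bool; name is str

bool, str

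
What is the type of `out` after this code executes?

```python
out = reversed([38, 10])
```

reversed() on a list returns a list_reverseiterator

list_reverseiterator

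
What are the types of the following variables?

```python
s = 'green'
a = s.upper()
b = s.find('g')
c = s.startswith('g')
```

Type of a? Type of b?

str.upper() returns str; str.find() returns int

str, int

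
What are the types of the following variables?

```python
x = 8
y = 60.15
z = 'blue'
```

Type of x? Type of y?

x is int; y is float

int, float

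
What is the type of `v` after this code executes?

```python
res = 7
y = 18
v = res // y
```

int // int returns int (7 // 18 = 0)

int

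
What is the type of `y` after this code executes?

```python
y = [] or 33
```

'or' returns first truthy value (33, which is int)

int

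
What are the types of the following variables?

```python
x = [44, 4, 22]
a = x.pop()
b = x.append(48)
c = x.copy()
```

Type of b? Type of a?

list.append() returns None; list.pop() returns the element (int)

NoneType, int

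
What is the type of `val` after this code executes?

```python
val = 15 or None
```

'or' returns first truthy value (15, int)

int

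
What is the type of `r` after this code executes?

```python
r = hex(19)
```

hex() returns str representation

str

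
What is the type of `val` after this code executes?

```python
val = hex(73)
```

hex() returns str representation

str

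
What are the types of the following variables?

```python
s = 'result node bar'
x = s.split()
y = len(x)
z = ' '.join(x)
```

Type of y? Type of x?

len() returns int; str.split() returns list

int, list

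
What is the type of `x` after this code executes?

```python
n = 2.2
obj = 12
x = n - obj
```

float - int returns float (2.2 - 12 = -9.8)

float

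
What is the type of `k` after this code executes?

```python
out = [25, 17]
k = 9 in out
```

'in' operator returns bool

bool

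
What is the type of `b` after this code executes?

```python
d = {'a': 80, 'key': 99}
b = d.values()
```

.values() returns a dict_values view object

dict_values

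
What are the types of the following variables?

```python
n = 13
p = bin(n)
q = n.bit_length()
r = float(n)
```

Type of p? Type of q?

bin() returns str; int.bit_length() returns int

str, int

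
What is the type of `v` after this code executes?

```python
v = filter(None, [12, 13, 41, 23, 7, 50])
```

filter() returns a filter iterator object

filter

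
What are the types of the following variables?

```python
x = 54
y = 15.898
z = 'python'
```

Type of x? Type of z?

x is int; z is str

int, str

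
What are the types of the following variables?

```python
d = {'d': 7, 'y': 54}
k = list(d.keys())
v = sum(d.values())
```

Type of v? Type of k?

sum of int values returns int; list(...) returns list

int, list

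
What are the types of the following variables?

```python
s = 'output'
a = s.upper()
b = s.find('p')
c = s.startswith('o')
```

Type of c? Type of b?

str.startswith() returns bool; str.find() returns int

bool, int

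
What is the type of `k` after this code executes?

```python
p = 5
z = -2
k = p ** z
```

int ** negative int returns float

float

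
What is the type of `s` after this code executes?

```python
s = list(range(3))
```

list(range(...)) returns list

list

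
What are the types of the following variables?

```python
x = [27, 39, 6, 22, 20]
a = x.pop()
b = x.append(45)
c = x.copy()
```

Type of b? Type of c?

list.append() returns None; list.copy() returns list

NoneType, list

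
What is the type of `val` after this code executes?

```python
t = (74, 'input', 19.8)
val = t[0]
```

Index 0 of tuple is 74 which is int

int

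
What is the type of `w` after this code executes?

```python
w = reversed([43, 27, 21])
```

reversed() on a list returns a list_reverseiterator

list_reverseiterator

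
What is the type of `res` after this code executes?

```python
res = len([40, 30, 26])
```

len() always returns int

int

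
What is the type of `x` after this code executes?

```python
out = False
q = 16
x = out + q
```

bool + int returns int (False is 0, so 0 + 16 = 16)

int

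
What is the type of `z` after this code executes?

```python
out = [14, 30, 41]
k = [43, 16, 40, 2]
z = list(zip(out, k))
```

list(zip(...)) returns a list of tuples

list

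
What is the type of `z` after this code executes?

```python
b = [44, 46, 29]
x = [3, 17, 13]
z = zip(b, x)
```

zip() returns a zip iterator object

zip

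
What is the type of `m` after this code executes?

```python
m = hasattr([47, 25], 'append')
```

hasattr() returns bool

bool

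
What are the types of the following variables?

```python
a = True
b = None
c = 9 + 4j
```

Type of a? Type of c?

a is bool; c is complex

bool, complex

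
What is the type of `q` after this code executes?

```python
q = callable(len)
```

callable() returns bool

bool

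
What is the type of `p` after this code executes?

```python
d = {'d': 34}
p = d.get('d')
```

dict.get() returns the value (int) when key is found

int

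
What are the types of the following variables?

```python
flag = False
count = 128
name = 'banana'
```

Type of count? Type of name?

count is int; name is str

int, str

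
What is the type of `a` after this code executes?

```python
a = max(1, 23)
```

max() of ints returns int

int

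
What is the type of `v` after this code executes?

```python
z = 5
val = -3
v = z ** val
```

int ** negative int returns float

float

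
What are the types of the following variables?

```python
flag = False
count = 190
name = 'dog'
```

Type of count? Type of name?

count is int; name is str

int, str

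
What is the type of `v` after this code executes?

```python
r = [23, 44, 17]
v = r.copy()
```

list.copy() returns list

list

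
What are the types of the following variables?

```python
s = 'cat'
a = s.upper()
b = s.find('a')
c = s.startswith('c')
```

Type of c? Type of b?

str.startswith() returns bool; str.find() returns int

bool, int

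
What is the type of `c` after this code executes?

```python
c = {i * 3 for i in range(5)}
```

A set comprehension {expr for x in iterable} produces a set

set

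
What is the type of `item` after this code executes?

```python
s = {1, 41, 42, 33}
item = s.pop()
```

Popping from a set of ints returns int

int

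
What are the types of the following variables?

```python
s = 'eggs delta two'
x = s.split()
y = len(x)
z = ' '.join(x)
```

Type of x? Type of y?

str.split() returns list; len() returns int

list, int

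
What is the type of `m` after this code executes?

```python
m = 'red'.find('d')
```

str.find() returns int (index, or -1)

int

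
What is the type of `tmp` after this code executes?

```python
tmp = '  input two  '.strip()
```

str.strip() returns str

str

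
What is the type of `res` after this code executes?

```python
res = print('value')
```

print() returns None

NoneType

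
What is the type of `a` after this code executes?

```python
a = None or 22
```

'or' with None returns the other value (22, int)

int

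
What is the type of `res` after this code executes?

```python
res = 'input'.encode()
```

str.encode() returns bytes

bytes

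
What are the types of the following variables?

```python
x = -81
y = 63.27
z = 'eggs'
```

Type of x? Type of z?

x is int; z is str

int, str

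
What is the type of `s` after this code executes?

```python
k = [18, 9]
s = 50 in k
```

'in' operator returns bool

bool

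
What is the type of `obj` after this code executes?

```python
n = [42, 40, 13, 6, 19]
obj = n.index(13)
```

list.index() returns int

int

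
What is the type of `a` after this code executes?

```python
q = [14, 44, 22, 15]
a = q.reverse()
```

list.reverse() returns None

NoneType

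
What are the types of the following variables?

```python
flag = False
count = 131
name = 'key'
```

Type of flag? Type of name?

flag is bool; name is str

bool, str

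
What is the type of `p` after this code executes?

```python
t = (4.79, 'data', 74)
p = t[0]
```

Index 0 of tuple is 4.79 which is float

float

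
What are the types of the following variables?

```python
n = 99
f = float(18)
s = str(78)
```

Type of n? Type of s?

n is int; s is str

int, str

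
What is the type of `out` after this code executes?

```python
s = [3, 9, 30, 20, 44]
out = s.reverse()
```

list.reverse() returns None

NoneType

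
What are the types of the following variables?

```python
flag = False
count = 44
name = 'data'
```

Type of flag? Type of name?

flag is bool; name is str

bool, str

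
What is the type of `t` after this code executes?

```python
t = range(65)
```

range() returns a range object

range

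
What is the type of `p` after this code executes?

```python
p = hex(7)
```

hex() returns str representation

str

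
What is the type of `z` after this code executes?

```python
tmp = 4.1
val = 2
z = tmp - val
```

float - int returns float (4.1 - 2 = 2.1)

float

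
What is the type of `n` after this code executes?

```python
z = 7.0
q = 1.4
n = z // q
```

float // float returns float (floor division preserves float type)

float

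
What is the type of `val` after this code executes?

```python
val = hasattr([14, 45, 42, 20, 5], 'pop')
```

hasattr() returns bool

bool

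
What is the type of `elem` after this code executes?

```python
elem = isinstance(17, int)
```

isinstance() returns bool

bool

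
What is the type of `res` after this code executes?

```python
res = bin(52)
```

bin() returns str representation

str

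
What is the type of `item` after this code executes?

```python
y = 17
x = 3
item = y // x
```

int // int returns int (17 // 3 = 5)

int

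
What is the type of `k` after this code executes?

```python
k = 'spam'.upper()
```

str.upper() returns str

str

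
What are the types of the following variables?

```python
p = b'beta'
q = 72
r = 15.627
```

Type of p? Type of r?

p is bytes; r is float

bytes, float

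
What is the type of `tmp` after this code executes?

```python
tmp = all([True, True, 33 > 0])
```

all() returns bool

bool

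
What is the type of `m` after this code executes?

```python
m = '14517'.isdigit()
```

str.isdigit() returns bool

bool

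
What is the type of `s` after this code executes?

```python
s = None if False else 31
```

Ternary: condition is False, else branch (31) taken → int

int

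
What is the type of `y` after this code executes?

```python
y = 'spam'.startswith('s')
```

str.startswith() returns bool

bool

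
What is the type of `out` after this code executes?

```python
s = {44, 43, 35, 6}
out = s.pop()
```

Popping from a set of ints returns int

int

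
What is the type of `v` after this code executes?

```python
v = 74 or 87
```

'or' returns the first truthy value (74, which is int)

int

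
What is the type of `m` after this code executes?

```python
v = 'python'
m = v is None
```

'is' comparison returns bool

bool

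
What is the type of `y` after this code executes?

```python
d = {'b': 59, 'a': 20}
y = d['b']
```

Accessing dict[str, int] with key 'b' returns int value 59

int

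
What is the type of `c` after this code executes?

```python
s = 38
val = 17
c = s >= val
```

Comparison operators return bool

bool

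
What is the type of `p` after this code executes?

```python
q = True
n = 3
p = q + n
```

bool + int returns int (True is 1, so 1 + 3 = 4)

int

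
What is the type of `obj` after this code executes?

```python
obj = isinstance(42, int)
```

isinstance() returns bool

bool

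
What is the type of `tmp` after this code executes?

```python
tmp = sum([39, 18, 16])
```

sum() of ints returns int

int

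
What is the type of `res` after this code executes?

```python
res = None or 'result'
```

'or' with None returns the other value ('result', str)

str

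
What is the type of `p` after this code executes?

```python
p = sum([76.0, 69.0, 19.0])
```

sum() of floats returns float

float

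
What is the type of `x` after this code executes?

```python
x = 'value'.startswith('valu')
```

str.startswith() returns bool

bool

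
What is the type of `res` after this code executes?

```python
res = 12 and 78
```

'and' returns the last value when all truthy (78, which is int)

int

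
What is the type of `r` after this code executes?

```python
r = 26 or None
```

'or' returns first truthy value (26, int)

int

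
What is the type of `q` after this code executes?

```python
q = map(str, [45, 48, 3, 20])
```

map() returns a map iterator object

map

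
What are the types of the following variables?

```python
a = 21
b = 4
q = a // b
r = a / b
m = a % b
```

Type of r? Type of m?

int / int returns float; int % int returns int

float, int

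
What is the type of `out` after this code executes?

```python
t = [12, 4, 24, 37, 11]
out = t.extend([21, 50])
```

list.extend() returns None

NoneType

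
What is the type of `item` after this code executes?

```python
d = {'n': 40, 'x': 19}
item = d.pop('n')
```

dict.pop() returns the value (int)

int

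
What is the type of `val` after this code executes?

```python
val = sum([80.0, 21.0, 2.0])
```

sum() of floats returns float

float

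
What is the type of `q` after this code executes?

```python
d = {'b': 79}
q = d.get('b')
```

dict.get() returns the value (int) when key is found

int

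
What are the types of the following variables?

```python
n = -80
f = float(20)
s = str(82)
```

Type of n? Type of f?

n is int; f is float

int, float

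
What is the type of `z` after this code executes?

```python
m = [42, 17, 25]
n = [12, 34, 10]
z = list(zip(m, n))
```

list(zip(...)) returns a list of tuples

list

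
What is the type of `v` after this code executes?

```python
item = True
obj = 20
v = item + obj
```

bool + int returns int (True is 1, so 1 + 20 = 21)

int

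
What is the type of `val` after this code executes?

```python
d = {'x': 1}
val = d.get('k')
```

dict.get() returns None when key 'k' is not found and no default given

NoneType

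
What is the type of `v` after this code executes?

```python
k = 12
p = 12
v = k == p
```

Equality comparison returns bool

bool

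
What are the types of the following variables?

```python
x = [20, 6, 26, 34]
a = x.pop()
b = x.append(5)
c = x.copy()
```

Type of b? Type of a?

list.append() returns None; list.pop() returns the element (int)

NoneType, int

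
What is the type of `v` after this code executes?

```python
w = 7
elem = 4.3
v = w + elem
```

int + float returns float (7 + 4.3 = 11.3)

float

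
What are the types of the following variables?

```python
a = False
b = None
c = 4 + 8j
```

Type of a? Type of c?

a is bool; c is complex

bool, complex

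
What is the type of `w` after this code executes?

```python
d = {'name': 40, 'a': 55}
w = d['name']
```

Accessing dict[str, int] with key 'name' returns int value 40

int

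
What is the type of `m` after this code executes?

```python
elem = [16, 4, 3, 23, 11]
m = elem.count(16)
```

list.count() returns int

int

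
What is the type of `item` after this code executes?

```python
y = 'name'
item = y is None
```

'is' comparison returns bool

bool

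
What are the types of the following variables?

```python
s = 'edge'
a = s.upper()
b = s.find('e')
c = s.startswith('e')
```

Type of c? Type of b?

str.startswith() returns bool; str.find() returns int

bool, int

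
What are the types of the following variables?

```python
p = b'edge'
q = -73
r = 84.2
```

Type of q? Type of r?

q is int; r is float

int, float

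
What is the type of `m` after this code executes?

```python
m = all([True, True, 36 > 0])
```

all() returns bool

bool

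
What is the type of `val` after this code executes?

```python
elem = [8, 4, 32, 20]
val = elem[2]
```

Indexing a list of ints returns int (elem[2] = 32)

int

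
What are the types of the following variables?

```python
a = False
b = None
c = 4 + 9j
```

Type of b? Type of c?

b is NoneType; c is complex

NoneType, complex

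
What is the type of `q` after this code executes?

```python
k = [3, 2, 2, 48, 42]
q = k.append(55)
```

list.append() returns None (mutates in place)

NoneType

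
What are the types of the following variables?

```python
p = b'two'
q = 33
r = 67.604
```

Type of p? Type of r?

p is bytes; r is float

bytes, float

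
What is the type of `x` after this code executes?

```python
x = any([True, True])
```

any() returns bool

bool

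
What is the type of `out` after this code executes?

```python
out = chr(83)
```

chr() returns str (single character)

str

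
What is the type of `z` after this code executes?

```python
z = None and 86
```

'and' returns first falsy value (None)

NoneType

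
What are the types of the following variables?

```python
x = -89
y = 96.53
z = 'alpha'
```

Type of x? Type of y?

x is int; y is float

int, float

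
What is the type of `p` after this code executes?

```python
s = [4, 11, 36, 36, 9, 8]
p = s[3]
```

Indexing a list of ints returns int (s[3] = 36)

int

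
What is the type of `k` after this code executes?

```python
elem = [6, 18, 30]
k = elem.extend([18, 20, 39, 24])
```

list.extend() returns None

NoneType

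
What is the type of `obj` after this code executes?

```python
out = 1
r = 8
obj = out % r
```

int % int returns int (1 % 8 = 1)

int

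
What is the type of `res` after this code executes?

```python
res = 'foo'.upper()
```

str.upper() returns str

str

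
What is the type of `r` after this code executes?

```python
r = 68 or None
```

'or' returns first truthy value (68, int)

int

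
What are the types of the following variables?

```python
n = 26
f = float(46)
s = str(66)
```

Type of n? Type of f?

n is int; f is float

int, float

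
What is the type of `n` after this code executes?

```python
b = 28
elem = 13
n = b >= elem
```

Comparison operators return bool

bool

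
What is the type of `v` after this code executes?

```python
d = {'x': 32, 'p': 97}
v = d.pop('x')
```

dict.pop() returns the value (int)

int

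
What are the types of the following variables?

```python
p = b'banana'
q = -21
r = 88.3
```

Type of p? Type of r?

p is bytes; r is float

bytes, float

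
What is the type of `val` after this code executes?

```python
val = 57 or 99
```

'or' returns the first truthy value (57, which is int)

int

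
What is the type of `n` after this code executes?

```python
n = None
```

None has type NoneType

NoneType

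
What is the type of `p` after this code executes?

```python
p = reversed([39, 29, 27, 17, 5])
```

reversed() on a list returns a list_reverseiterator

list_reverseiterator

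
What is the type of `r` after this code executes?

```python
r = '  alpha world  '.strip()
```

str.strip() returns str

str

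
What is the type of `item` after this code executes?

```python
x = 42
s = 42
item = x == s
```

Equality comparison returns bool

bool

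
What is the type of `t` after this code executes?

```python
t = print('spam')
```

print() returns None

NoneType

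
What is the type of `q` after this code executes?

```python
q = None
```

None has type NoneType

NoneType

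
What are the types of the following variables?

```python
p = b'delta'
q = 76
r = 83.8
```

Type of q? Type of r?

q is int; r is float

int, float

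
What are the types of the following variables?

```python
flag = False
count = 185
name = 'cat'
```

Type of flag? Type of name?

flag is bool; name is str

bool, str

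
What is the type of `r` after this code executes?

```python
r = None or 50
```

'or' with None returns the other value (50, int)

int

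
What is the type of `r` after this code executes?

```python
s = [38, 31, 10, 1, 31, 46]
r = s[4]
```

Indexing a list of ints returns int (s[4] = 31)

int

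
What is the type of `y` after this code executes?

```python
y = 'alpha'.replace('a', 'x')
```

str.replace() returns str

str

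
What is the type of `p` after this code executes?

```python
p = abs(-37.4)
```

abs() of float returns float

float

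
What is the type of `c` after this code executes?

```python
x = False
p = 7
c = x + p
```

bool + int returns int (False is 0, so 0 + 7 = 7)

int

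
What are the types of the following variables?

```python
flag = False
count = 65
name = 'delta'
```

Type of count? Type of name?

count is int; name is str

int, str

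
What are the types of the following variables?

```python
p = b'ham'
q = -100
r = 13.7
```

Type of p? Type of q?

p is bytes; q is int

bytes, int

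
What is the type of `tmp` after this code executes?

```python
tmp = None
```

None has type NoneType

NoneType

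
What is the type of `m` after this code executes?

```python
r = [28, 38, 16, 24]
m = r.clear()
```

list.clear() returns None

NoneType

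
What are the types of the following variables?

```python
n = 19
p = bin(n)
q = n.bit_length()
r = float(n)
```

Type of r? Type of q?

float() returns float; int.bit_length() returns int

float, int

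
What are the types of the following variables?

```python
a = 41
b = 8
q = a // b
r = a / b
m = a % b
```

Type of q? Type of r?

int // int returns int; int / int returns float

int, float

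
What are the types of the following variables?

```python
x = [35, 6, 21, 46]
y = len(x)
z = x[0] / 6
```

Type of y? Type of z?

len() returns int; int / int returns float

int, float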